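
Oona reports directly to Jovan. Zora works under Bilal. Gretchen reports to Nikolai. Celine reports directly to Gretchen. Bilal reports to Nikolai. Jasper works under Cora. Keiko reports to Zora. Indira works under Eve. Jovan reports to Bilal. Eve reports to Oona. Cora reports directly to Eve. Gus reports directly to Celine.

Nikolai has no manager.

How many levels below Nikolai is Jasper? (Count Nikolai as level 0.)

6

Chain from Jasper up to Nikolai: Jasper → Cora → Eve → Oona → Jovan → Bilal → Nikolai. That is 6 steps up, so Jasper is 6 levels below Nikolai.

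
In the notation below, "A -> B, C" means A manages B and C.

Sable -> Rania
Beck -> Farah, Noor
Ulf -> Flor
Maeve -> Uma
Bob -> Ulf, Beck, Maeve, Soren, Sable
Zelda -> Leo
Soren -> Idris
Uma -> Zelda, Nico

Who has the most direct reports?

Direct-report counts: Bob has 5; Sable has 1; Soren has 1; Maeve has 1; Uma has 2; Zelda has 1; Beck has 2; Ulf has 1. The largest is 5, held by Bob.

Bob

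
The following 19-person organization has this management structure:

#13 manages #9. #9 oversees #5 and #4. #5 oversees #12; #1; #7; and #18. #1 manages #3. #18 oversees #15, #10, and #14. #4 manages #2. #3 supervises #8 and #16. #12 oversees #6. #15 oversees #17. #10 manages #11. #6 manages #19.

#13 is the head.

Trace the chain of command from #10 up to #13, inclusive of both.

#10 -> #18 -> #5 -> #9 -> #13

#10 reports to #18. #18 reports to #5. #5 reports to #9. #9 reports to #13. #13 is at the top.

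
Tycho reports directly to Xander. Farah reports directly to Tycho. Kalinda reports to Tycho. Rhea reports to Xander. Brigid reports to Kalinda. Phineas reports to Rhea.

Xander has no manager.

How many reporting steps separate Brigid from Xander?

Chain from Brigid up to Xander: Brigid → Kalinda → Tycho → Xander. That is 3 steps up, so Brigid is 3 levels below Xander.

3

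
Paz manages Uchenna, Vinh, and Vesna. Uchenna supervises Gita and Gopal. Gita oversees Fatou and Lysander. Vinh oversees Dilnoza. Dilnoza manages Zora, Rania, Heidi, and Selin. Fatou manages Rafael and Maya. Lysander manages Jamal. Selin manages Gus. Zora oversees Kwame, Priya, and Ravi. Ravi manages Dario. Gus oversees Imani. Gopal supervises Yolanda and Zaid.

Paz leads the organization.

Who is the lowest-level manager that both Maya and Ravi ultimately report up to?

Paz

Maya's chain of managers is Fatou, Gita, Uchenna, Paz. Ravi's chain of managers is Zora, Dilnoza, Vinh, Paz. The first manager that appears in both chains is Paz.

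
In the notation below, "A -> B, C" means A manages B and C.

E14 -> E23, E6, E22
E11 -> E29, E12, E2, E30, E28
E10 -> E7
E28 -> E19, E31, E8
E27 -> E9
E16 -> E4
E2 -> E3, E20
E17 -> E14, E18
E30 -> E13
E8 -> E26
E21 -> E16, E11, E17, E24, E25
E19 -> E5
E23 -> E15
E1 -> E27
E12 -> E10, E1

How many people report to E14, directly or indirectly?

E14 directly manages E23, E6, E22. Under E23: E15 (1). E6 has no reports. E22 has no reports. So E14's organization is 3 direct reports plus everyone under them: 2 + 1 + 1 = 4.

4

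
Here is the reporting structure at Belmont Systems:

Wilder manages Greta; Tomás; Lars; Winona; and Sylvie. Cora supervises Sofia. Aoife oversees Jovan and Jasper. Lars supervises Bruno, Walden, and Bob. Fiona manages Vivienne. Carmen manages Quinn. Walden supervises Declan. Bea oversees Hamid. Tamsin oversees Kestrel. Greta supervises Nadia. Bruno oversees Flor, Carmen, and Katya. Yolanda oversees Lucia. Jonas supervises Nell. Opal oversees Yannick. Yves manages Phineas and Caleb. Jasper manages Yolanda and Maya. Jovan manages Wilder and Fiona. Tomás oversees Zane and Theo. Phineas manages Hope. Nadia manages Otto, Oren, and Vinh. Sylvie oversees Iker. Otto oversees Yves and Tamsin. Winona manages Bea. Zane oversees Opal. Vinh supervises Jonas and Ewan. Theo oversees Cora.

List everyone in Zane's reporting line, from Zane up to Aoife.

Zane reports to Tomás. Tomás reports to Wilder. Wilder reports to Jovan. Jovan reports to Aoife. Aoife is at the top.

Zane -> Tomás -> Wilder -> Jovan -> Aoife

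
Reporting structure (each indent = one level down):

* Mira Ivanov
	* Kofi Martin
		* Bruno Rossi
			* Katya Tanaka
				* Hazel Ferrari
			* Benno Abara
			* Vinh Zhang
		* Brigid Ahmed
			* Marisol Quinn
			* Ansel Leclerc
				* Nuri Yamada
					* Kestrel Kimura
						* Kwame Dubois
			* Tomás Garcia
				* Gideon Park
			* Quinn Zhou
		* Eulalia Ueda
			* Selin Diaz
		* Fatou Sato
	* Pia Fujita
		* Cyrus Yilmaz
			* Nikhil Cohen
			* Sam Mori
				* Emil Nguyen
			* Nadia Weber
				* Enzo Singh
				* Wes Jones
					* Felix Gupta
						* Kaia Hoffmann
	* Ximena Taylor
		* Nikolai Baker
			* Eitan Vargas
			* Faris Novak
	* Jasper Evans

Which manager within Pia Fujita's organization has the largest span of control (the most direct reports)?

Direct-report counts within Pia Fujita's organization: Pia Fujita has 1; Cyrus Yilmaz has 3; Nadia Weber has 2; Wes Jones has 1; Felix Gupta has 1; Sam Mori has 1. The largest is 3, held by Cyrus Yilmaz.

Cyrus Yilmaz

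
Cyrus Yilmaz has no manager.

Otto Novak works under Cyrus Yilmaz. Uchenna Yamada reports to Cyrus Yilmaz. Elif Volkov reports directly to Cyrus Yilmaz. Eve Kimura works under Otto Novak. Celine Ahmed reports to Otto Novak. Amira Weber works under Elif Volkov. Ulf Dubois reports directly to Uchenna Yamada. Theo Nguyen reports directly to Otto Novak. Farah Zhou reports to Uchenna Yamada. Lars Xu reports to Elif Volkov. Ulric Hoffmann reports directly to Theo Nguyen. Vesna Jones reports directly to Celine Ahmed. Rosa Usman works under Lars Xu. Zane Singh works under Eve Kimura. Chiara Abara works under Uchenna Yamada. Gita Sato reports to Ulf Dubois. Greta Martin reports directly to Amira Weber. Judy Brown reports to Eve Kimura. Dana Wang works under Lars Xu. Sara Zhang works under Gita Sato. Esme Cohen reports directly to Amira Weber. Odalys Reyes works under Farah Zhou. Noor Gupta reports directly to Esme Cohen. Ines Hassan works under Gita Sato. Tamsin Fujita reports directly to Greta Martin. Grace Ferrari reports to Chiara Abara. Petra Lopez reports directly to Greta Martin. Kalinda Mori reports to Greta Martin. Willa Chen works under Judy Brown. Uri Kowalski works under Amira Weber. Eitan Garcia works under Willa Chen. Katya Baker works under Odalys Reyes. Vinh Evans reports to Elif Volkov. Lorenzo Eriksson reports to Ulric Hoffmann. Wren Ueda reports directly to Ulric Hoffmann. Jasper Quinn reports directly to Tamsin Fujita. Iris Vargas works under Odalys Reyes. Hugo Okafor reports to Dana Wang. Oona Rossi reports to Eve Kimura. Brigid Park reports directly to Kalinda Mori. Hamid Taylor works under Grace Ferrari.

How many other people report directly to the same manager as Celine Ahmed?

Celine Ahmed reports to Otto Novak. Otto Novak's other direct reports are Eve Kimura, Theo Nguyen — 2 peers.

2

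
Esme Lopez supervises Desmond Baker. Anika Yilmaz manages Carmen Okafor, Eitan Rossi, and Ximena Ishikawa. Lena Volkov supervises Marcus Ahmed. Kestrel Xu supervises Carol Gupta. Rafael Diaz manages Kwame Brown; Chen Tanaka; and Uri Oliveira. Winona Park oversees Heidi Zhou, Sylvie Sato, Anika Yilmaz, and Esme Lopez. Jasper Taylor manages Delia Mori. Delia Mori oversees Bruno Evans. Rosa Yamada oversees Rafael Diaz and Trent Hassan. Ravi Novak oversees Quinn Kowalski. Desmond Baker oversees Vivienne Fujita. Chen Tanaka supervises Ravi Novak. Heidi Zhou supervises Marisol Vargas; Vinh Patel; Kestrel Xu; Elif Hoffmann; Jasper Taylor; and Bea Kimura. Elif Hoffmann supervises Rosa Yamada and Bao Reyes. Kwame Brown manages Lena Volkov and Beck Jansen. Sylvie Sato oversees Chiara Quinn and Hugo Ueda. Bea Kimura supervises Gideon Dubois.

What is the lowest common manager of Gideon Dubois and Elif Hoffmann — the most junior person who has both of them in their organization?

Heidi Zhou

Gideon Dubois's chain of managers is Bea Kimura, Heidi Zhou, Winona Park. Elif Hoffmann's chain of managers is Heidi Zhou, Winona Park. The first manager that appears in both chains is Heidi Zhou.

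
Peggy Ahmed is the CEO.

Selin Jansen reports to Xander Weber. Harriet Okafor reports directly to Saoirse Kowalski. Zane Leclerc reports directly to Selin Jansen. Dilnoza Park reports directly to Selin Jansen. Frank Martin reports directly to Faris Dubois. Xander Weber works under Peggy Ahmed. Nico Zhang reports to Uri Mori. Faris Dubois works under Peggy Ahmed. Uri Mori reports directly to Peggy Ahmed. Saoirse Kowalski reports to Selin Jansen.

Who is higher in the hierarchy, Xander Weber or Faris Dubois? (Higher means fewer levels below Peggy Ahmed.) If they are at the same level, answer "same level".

same level

Both Xander Weber and Faris Dubois are 1 level below Peggy Ahmed.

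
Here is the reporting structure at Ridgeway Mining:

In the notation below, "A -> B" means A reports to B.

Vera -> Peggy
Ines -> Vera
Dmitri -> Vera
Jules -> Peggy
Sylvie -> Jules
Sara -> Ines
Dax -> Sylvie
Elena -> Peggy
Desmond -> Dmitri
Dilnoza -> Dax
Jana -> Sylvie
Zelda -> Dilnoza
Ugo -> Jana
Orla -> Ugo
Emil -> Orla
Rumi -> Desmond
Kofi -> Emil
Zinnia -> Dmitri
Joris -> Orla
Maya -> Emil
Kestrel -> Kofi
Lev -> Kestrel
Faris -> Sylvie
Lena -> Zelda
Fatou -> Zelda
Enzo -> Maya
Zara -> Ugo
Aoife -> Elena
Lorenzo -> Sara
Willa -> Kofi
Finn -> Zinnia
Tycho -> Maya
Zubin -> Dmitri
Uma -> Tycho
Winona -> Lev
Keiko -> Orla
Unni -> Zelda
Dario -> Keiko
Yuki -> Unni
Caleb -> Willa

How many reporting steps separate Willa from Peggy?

8

Chain from Willa up to Peggy: Willa → Kofi → Emil → Orla → Ugo → Jana → Sylvie → Jules → Peggy. That is 8 steps up, so Willa is 8 levels below Peggy.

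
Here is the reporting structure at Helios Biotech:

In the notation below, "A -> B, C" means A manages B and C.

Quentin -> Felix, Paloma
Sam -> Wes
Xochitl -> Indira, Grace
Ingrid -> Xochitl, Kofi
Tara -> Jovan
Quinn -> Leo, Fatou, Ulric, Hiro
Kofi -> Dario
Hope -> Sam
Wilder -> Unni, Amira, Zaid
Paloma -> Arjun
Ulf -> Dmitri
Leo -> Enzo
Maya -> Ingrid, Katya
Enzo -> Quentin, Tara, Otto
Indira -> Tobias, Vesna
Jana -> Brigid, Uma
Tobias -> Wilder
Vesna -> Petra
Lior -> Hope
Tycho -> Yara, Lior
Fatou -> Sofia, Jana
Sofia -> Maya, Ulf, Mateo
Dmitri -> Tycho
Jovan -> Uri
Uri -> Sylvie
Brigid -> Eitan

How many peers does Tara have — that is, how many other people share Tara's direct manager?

Tara reports to Enzo. Enzo's other direct reports are Quentin, Otto — 2 peers.

2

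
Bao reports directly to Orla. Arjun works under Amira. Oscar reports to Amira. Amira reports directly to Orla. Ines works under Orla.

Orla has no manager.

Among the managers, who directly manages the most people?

Direct-report counts: Orla has 3; Amira has 2. The largest is 3, held by Orla.

Orla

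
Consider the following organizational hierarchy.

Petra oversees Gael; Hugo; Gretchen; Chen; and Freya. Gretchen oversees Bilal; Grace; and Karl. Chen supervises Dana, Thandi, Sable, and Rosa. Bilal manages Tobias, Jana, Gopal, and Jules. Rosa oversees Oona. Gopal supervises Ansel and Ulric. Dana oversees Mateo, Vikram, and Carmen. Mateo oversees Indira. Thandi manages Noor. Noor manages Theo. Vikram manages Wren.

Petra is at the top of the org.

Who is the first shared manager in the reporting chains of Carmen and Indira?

Dana

Carmen's chain of managers is Dana, Chen, Petra. Indira's chain of managers is Mateo, Dana, Chen, Petra. The first manager that appears in both chains is Dana.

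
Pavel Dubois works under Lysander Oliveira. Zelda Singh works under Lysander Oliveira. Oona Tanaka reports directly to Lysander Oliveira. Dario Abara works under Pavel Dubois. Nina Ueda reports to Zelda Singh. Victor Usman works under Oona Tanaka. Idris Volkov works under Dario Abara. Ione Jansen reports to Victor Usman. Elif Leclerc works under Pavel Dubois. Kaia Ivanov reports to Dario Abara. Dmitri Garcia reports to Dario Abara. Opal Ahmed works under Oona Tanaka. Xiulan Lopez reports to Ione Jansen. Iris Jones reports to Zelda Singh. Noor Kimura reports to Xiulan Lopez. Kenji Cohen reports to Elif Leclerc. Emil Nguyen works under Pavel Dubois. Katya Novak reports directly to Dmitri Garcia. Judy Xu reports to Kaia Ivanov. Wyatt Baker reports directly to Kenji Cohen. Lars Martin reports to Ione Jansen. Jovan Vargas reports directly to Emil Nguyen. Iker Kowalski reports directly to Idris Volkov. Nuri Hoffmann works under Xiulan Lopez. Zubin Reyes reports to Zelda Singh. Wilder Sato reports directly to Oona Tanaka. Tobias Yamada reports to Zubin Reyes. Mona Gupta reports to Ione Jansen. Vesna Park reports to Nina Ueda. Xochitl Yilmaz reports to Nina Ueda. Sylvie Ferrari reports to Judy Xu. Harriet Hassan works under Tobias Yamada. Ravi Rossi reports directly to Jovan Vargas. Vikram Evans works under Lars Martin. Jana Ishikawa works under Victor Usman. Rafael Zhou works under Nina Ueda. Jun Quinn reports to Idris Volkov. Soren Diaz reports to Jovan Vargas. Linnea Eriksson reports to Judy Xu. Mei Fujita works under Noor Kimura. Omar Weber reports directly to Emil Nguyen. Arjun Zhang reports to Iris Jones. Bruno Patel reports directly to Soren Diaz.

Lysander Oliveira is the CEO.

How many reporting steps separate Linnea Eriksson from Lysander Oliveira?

Chain from Linnea Eriksson up to Lysander Oliveira: Linnea Eriksson → Judy Xu → Kaia Ivanov → Dario Abara → Pavel Dubois → Lysander Oliveira. That is 5 steps up, so Linnea Eriksson is 5 levels below Lysander Oliveira.

5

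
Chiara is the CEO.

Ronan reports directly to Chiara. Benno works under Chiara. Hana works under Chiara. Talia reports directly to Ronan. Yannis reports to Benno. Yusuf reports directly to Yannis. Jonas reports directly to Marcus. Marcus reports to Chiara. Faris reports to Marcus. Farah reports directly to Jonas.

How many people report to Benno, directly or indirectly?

Benno directly manages Yannis. Under Yannis: Yusuf (1). That's 2 in total.

2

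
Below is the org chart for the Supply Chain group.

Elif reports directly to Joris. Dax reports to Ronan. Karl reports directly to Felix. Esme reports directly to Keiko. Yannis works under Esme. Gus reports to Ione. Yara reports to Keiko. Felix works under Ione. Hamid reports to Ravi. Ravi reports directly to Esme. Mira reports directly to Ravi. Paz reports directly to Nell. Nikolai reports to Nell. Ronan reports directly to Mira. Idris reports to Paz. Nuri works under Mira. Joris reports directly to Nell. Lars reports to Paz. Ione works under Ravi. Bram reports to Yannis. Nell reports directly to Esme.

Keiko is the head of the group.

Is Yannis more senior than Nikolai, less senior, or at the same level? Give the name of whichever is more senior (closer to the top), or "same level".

Yannis

Yannis is 2 levels below Keiko; Nikolai is 3. Yannis is higher.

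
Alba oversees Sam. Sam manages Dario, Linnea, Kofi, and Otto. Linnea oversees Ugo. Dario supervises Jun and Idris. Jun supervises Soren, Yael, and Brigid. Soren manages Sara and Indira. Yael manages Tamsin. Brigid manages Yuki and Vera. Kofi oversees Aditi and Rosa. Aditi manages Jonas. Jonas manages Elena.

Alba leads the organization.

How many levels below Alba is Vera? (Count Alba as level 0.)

Chain from Vera up to Alba: Vera → Brigid → Jun → Dario → Sam → Alba. That is 5 steps up, so Vera is 5 levels below Alba.

5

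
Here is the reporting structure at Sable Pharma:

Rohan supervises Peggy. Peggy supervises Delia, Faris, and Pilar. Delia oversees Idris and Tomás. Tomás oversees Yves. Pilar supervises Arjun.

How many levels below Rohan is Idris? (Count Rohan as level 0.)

3

Chain from Idris up to Rohan: Idris → Delia → Peggy → Rohan. That is 3 steps up, so Idris is 3 levels below Rohan.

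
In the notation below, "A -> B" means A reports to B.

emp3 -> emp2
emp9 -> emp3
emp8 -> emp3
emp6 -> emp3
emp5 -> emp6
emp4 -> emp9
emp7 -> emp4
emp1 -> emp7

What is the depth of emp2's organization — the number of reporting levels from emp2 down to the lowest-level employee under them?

The longest chain under emp2 runs emp2 → emp3 → emp9 → emp4 → emp7 → emp1, which is 5 levels below emp2.

5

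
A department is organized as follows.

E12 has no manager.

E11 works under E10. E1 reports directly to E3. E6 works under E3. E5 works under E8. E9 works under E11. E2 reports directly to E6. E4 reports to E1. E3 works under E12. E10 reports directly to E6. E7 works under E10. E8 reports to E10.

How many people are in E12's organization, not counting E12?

E12 directly manages E3. Under E3: E1, E4, E6, E2, E10, E8, E5, E11, E9, E7 (10). That's 11 in total.

11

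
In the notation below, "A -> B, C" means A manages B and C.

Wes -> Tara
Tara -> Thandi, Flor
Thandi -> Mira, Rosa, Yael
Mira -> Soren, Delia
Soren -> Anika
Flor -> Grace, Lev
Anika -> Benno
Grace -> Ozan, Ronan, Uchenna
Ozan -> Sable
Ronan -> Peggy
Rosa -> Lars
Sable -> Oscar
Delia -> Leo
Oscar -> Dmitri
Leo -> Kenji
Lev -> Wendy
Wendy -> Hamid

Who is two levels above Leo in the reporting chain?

Leo reports to Delia, and Delia reports to Mira. So Leo's skip-level manager is Mira.

Mira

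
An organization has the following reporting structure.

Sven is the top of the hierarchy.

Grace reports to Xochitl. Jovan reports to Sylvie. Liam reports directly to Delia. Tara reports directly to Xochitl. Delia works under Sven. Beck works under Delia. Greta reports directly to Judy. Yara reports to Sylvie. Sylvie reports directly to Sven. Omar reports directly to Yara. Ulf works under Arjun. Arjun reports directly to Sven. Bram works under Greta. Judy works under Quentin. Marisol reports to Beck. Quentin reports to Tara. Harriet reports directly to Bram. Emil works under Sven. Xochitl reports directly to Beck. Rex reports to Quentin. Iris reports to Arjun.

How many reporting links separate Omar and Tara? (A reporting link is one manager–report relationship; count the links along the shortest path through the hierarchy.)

7

Omar is 3 levels below Sven, and Tara is 4 levels below Sven (their lowest common manager). The shortest path runs up from Omar to Sven and back down to Tara: 3 + 4 = 7 links.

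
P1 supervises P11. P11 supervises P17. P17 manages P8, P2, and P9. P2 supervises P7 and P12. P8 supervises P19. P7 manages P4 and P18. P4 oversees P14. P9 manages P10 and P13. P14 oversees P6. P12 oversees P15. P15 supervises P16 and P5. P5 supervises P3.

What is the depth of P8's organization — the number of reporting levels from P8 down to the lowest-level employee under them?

1

The longest chain under P8 runs P8 → P19, which is 1 level below P8.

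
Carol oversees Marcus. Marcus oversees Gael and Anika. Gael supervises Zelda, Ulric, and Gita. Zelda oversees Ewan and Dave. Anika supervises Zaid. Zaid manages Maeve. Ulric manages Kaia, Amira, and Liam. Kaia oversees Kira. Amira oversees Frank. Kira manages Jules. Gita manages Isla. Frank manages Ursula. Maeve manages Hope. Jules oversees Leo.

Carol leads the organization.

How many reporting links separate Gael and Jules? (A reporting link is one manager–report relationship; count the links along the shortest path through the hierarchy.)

4

Jules is in Gael's organization: the chain from Jules up to Gael is Jules → Kira → Kaia → Ulric → Gael, which is 4 links.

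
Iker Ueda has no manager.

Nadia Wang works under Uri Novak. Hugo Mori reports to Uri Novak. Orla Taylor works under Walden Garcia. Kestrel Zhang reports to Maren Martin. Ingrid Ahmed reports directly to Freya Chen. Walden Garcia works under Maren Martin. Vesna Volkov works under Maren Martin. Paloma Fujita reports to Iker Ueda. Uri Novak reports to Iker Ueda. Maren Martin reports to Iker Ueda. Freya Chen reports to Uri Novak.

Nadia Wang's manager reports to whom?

Iker Ueda

Nadia Wang reports to Uri Novak, and Uri Novak reports to Iker Ueda. So Nadia Wang's skip-level manager is Iker Ueda.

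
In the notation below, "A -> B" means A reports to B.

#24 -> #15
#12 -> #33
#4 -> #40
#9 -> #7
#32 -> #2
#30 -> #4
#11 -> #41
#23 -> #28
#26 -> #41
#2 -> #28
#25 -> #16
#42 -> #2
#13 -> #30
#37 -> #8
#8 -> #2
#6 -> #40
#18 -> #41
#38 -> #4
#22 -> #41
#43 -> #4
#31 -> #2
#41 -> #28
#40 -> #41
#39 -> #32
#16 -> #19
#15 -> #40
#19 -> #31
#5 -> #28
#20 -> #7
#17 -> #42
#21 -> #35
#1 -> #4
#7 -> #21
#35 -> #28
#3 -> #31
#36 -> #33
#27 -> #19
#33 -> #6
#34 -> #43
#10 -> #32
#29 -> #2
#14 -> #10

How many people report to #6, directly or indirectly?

3

#6 directly manages #33. Under #33: #12, #36 (2). That's 3 in total.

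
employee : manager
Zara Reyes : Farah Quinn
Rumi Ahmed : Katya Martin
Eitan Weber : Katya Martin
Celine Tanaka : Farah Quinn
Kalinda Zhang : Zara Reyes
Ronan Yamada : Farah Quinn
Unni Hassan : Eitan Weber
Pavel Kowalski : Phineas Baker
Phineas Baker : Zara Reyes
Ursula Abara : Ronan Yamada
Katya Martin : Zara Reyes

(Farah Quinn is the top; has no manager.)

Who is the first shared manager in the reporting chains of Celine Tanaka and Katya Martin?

Celine Tanaka's chain of managers is Farah Quinn. Katya Martin's chain of managers is Zara Reyes, Farah Quinn. The first manager that appears in both chains is Farah Quinn.

Farah Quinn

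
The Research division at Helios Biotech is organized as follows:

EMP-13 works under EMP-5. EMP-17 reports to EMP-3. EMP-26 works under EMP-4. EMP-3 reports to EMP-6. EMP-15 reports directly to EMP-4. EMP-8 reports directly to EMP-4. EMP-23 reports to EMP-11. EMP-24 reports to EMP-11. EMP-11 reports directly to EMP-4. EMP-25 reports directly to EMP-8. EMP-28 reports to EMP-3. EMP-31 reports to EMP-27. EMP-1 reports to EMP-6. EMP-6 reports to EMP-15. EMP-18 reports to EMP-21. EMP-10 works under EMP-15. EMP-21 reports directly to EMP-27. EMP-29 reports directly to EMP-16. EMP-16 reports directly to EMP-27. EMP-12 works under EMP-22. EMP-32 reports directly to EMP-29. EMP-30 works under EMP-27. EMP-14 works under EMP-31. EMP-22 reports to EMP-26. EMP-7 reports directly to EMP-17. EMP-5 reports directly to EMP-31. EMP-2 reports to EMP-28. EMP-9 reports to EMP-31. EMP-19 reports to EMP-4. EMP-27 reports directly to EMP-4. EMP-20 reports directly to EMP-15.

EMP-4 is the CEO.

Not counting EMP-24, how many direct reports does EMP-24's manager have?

1

EMP-24 reports to EMP-11. EMP-11's other direct reports are EMP-23 — 1 peer.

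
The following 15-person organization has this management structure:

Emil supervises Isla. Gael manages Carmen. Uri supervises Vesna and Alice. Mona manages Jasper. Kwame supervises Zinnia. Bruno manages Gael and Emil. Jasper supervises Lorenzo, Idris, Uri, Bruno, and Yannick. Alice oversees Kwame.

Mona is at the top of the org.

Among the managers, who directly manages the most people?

Jasper

Direct-report counts: Mona has 1; Jasper has 5; Bruno has 2; Emil has 1; Gael has 1; Uri has 2; Alice has 1; Kwame has 1. The largest is 5, held by Jasper.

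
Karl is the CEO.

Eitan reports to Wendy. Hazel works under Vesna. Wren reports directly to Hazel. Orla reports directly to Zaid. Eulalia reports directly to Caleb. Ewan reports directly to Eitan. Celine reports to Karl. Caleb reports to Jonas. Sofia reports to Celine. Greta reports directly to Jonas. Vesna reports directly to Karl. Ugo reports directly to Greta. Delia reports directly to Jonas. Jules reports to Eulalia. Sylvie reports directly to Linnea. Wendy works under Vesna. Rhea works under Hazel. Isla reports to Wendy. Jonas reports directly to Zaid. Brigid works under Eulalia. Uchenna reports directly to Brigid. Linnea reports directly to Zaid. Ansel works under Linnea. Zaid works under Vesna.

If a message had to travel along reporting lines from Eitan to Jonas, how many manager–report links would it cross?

Eitan is 2 levels below Vesna, and Jonas is 2 levels below Vesna (their lowest common manager). The shortest path runs up from Eitan to Vesna and back down to Jonas: 2 + 2 = 4 links.

4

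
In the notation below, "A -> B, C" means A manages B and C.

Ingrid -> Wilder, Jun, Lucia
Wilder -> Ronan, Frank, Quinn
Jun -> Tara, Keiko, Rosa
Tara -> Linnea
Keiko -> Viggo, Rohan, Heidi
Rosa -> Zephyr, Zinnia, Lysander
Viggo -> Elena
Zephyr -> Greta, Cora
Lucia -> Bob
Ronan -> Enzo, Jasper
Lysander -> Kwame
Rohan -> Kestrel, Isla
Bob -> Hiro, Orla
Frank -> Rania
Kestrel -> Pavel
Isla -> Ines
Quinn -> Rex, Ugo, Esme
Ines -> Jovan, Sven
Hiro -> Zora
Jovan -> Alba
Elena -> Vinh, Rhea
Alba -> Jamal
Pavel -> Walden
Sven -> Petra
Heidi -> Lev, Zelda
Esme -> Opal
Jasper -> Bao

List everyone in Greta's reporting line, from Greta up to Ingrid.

Greta reports to Zephyr. Zephyr reports to Rosa. Rosa reports to Jun. Jun reports to Ingrid. Ingrid is at the top.

Greta -> Zephyr -> Rosa -> Jun -> Ingrid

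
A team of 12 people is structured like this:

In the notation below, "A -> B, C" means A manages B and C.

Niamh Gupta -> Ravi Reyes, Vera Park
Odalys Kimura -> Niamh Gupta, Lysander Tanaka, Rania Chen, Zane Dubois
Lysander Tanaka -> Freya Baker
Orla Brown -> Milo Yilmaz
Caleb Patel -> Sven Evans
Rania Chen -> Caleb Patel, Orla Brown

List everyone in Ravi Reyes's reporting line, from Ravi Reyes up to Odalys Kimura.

Ravi Reyes -> Niamh Gupta -> Odalys Kimura

Ravi Reyes reports to Niamh Gupta. Niamh Gupta reports to Odalys Kimura. Odalys Kimura is at the top.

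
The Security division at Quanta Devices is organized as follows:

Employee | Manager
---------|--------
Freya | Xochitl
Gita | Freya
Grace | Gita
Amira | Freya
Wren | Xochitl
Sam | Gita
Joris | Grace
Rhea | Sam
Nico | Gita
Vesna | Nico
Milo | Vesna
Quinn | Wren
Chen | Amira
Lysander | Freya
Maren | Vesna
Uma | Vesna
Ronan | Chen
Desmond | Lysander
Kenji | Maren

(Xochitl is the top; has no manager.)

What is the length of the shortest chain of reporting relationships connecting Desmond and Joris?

5

Desmond is 2 levels below Freya, and Joris is 3 levels below Freya (their lowest common manager). The shortest path runs up from Desmond to Freya and back down to Joris: 2 + 3 = 5 links.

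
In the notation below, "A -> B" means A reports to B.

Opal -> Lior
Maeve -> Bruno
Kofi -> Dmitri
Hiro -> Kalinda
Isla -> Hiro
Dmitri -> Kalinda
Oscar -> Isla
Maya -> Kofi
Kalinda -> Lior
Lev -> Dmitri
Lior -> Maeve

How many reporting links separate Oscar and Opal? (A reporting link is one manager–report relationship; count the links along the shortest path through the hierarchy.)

5

Oscar is 4 levels below Lior, and Opal is 1 level below Lior (their lowest common manager). The shortest path runs up from Oscar to Lior and back down to Opal: 4 + 1 = 5 links.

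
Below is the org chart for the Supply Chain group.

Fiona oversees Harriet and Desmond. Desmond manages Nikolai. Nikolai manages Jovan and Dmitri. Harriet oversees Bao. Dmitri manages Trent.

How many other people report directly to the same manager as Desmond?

1

Desmond reports to Fiona. Fiona's other direct reports are Harriet — 1 peer.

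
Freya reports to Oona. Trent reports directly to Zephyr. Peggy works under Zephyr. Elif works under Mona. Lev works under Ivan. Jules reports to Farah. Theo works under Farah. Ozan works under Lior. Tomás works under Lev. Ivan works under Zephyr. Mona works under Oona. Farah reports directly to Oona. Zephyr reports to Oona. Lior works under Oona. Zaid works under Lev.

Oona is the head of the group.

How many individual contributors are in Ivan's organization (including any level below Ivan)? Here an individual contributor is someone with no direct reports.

The people in Ivan's organization with no one reporting to them are Zaid, Tomás. That is 2.

2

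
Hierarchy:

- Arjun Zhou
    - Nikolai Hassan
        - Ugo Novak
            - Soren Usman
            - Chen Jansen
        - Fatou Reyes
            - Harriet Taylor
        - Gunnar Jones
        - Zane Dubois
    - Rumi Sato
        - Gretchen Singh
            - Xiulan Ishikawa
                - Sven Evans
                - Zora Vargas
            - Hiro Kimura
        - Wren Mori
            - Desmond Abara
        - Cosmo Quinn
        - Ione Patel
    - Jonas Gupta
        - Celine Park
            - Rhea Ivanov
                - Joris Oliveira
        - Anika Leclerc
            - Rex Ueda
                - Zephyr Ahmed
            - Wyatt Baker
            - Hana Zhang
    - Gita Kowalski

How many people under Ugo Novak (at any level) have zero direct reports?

The people in Ugo Novak's organization with no one reporting to them are Chen Jansen, Soren Usman. That is 2.

2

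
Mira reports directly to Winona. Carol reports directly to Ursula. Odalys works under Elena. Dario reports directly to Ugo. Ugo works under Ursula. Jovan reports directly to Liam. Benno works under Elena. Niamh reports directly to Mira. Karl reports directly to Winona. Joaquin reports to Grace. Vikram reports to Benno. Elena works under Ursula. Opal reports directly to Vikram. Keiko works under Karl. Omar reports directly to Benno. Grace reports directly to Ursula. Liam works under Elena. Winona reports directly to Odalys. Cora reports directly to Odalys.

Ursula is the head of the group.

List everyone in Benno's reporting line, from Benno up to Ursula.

Benno reports to Elena. Elena reports to Ursula. Ursula is at the top.

Benno -> Elena -> Ursula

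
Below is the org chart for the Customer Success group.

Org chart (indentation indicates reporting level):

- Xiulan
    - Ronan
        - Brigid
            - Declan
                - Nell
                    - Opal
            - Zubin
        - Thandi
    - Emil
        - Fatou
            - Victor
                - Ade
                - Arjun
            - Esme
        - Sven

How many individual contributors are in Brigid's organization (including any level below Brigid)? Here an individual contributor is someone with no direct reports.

2

The people in Brigid's organization with no one reporting to them are Zubin, Opal. That is 2.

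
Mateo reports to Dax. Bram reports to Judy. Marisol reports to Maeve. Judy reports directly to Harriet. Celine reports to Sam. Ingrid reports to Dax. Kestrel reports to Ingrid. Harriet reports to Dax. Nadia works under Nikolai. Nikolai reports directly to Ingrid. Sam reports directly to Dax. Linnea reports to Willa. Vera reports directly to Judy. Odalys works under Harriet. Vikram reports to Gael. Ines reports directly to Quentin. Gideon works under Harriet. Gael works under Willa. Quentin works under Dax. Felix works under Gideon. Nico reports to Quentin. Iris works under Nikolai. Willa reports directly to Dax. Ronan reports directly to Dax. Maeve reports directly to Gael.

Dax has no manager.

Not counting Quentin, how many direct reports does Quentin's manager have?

Quentin reports to Dax. Dax's other direct reports are Harriet, Ronan, Ingrid, Willa, Mateo, Sam — 6 peers.

6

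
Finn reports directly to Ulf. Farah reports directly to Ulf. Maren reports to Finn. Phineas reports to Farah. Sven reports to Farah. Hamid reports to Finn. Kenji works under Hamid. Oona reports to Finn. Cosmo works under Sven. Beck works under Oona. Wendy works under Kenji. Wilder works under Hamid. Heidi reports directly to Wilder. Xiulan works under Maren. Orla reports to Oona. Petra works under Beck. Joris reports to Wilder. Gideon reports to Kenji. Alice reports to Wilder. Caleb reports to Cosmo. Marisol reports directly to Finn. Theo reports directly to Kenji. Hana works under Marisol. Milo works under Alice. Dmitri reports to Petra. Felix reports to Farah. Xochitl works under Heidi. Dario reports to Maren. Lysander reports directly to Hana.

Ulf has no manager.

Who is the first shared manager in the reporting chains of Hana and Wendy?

Hana's chain of managers is Marisol, Finn, Ulf. Wendy's chain of managers is Kenji, Hamid, Finn, Ulf. The first manager that appears in both chains is Finn.

Finn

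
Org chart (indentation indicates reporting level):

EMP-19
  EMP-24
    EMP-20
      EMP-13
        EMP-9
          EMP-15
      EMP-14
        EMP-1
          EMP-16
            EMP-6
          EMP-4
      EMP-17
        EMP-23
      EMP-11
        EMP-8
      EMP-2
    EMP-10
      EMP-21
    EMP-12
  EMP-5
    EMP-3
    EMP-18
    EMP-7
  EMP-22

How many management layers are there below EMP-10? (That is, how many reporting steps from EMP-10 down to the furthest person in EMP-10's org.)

1

The longest chain under EMP-10 runs EMP-10 → EMP-21, which is 1 level below EMP-10.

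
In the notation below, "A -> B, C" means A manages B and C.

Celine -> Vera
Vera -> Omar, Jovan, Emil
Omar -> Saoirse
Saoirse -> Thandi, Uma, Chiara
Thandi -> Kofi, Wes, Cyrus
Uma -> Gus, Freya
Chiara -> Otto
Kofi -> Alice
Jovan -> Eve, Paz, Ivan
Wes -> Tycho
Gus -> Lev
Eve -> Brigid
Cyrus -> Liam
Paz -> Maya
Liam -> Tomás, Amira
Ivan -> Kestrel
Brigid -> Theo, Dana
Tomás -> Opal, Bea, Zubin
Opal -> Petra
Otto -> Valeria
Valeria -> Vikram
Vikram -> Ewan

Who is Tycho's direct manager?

Wes

Tycho reports directly to Wes.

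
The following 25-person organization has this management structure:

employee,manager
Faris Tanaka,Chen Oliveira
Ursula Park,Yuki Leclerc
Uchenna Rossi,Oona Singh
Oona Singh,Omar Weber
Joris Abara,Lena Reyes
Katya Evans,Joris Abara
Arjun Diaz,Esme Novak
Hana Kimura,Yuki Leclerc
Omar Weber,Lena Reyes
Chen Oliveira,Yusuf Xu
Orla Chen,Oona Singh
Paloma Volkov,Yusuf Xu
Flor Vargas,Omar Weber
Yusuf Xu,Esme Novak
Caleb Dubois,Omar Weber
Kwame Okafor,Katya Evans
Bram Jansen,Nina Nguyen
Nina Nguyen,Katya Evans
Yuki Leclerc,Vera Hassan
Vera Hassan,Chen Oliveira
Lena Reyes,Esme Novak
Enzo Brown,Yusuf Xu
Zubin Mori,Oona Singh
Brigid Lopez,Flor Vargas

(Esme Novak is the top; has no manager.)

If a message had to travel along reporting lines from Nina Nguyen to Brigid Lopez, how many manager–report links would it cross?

6

Nina Nguyen is 3 levels below Lena Reyes, and Brigid Lopez is 3 levels below Lena Reyes (their lowest common manager). The shortest path runs up from Nina Nguyen to Lena Reyes and back down to Brigid Lopez: 3 + 3 = 6 links.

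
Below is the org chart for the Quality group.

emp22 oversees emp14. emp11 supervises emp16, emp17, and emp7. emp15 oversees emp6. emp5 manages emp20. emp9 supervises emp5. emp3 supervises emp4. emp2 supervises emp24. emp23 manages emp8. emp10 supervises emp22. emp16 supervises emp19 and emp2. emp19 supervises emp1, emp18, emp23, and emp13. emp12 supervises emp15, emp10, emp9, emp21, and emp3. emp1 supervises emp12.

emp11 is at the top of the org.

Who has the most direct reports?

Direct-report counts: emp11 has 3; emp16 has 2; emp2 has 1; emp19 has 4; emp23 has 1; emp1 has 1; emp12 has 5; emp3 has 1; emp9 has 1; emp5 has 1; emp10 has 1; emp22 has 1; emp15 has 1. The largest is 5, held by emp12.

emp12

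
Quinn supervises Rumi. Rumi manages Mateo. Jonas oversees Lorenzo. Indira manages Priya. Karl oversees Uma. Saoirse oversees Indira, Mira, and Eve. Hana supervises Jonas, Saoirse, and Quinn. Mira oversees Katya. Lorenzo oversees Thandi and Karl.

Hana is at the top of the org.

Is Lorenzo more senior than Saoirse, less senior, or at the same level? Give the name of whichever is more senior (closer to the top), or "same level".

Lorenzo is 2 levels below Hana; Saoirse is 1. Saoirse is higher.

Saoirse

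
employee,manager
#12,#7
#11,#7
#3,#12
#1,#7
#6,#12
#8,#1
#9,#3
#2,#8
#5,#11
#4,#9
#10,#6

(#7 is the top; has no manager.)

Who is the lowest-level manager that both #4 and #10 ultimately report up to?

#12

#4's chain of managers is #9, #3, #12, #7. #10's chain of managers is #6, #12, #7. The first manager that appears in both chains is #12.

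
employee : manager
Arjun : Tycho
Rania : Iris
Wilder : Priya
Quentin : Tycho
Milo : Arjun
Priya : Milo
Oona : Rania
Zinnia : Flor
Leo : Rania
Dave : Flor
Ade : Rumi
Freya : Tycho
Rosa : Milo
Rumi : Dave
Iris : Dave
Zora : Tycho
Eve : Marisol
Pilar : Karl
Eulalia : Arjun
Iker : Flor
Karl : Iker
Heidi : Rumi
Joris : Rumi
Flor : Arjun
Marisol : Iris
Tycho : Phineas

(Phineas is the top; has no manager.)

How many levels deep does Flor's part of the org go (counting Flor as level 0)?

The longest chain under Flor runs Flor → Dave → Iris → Marisol → Eve, which is 4 levels below Flor.

4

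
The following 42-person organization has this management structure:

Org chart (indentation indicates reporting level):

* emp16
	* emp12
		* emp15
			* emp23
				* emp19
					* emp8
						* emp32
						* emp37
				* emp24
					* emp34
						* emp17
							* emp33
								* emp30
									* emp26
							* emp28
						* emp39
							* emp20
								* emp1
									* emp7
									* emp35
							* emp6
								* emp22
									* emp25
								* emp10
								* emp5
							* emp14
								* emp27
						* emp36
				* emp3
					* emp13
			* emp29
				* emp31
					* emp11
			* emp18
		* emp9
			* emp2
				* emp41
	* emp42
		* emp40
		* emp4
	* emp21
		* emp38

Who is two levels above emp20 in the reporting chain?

emp34

emp20 reports to emp39, and emp39 reports to emp34. So emp20's skip-level manager is emp34.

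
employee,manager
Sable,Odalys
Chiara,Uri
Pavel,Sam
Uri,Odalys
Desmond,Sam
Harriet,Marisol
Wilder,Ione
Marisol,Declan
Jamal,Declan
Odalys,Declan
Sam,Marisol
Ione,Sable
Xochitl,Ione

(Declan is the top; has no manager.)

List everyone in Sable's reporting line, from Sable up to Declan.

Sable -> Odalys -> Declan

Sable reports to Odalys. Odalys reports to Declan. Declan is at the top.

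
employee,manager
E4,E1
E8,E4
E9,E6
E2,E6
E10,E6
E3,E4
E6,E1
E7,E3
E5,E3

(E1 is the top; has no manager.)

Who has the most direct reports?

E6

Direct-report counts: E1 has 2; E6 has 3; E4 has 2; E3 has 2. The largest is 3, held by E6.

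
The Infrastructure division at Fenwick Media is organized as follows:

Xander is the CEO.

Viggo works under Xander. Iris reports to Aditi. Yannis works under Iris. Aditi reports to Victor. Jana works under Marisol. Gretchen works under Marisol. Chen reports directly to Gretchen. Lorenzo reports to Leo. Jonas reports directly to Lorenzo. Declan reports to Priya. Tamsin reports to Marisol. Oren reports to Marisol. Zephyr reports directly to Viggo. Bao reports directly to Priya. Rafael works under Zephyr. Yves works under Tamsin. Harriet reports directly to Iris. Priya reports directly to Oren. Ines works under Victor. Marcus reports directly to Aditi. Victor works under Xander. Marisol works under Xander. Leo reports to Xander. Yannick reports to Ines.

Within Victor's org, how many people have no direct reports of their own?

4

The people in Victor's organization with no one reporting to them are Yannick, Marcus, Harriet, Yannis. That is 4.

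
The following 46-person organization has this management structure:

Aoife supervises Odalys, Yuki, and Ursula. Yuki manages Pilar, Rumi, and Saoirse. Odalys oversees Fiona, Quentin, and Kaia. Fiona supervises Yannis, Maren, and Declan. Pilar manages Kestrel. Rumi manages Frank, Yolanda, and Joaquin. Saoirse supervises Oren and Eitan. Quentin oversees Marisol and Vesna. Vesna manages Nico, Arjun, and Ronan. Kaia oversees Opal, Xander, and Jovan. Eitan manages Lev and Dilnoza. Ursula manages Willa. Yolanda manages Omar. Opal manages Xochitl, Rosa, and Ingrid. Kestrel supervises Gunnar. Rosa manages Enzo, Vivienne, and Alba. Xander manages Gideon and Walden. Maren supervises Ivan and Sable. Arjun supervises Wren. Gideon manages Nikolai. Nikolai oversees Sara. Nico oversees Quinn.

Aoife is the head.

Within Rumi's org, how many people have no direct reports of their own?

The people in Rumi's organization with no one reporting to them are Frank, Joaquin, Omar. That is 3.

3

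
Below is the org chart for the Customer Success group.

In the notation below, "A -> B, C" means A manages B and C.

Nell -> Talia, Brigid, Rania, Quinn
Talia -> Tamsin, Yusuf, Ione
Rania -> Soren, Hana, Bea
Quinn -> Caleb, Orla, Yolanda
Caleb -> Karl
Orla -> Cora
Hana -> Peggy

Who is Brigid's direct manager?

Brigid reports directly to Nell.

Nell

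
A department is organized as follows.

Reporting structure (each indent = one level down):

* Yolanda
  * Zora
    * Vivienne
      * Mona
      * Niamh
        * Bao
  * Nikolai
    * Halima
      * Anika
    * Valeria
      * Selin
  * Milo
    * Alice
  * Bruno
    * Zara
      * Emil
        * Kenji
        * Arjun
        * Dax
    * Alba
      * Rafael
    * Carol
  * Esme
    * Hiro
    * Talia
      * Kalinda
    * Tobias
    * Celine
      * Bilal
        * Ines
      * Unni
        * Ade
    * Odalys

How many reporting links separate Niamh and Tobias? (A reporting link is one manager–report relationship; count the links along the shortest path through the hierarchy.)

Niamh is 3 levels below Yolanda, and Tobias is 2 levels below Yolanda (their lowest common manager). The shortest path runs up from Niamh to Yolanda and back down to Tobias: 3 + 2 = 5 links.

5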